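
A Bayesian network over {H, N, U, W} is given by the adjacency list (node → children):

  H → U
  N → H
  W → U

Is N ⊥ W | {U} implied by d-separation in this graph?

No — N and W are not d-separated given {U}.

There is one path between N and W:
Path 1: N → H → U ← W
  H is a chain and H is not conditioned on; U is a collider and U is conditioned on, which opens it — no node blocks this path, so it is active.
At least one path is unblocked, so d-separation fails.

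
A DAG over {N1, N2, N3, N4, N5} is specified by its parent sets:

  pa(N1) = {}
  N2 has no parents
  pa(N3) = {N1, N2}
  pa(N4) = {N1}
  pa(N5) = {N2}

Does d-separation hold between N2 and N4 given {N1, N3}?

Only one path connects N2 and N4:
  1. N2 → N3 ← N1 → N4 — N3:collider[open]; N1:fork[blocks] ⇒ blocked
Since every path is blocked, d-separation holds.

Yes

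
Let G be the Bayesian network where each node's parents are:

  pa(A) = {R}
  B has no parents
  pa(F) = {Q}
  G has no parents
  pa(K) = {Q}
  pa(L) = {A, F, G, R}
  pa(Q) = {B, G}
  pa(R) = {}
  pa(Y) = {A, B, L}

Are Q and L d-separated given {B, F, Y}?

5 paths connect Q and L; each must be blocked for d-separation to hold:
Path 1: Q ← G → L
  G is a fork and G is not conditioned on — no node blocks this path, so it is active.
Path 2: Q ← B → Y ← A → L
  B is a fork here and B is conditioned on, so the path is blocked at B.
Path 3: Q ← B → Y ← A ← R → L
  B is a fork here and B is conditioned on, so the path is blocked at B.
Path 4: Q ← B → Y ← L
  B is a fork here and B is conditioned on, so the path is blocked at B.
Path 5: Q → F → L
  F is a chain here and F is conditioned on, so the path is blocked at F.
Since the path Q ← G → L is active, Q and L are not d-separated given {B, F, Y}.

No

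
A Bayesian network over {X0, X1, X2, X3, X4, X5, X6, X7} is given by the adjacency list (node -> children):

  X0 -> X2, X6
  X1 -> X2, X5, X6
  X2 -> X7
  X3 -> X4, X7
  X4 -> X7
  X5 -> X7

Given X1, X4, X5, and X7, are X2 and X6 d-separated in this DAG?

Enumerating the 3 paths from X2 to X6 and testing each for blocking by {X1, X4, X5, X7}:
  1. X2 ← X0 → X6 — X0:fork[open] ⇒ active
  2. X2 → X7 ← X5 ← X1 → X6 — X7:collider[open]; X5:chain[blocks]; X1:fork[blocks] ⇒ blocked
  3. X2 ← X1 → X6 — X1:fork[blocks] ⇒ blocked
Since the path X2 ← X0 → X6 is active, X2 and X6 are not d-separated given {X1, X4, X5, X7}.

No — X2 and X6 are not d-separated given {X1, X4, X5, X7}.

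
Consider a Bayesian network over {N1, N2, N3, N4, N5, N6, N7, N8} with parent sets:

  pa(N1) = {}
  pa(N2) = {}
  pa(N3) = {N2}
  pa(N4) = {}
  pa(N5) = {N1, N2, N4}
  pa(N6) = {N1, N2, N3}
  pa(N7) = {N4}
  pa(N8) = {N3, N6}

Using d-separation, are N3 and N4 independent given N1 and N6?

Yes — N3 and N4 are d-separated given {N1, N6}.

We examine all 6 paths between N3 and N4:
  1. N3 → N8 ← N6 ← N1 → N5 ← N4 — N8:collider[blocks]; N6:chain[blocks]; N1:fork[blocks]; N5:collider[blocks] ⇒ blocked
  2. N3 → N8 ← N6 ← N2 → N5 ← N4 — N8:collider[blocks]; N6:chain[blocks]; N2:fork[open]; N5:collider[blocks] ⇒ blocked
  3. N3 → N6 ← N1 → N5 ← N4 — N6:collider[open]; N1:fork[blocks]; N5:collider[blocks] ⇒ blocked
  4. N3 → N6 ← N2 → N5 ← N4 — N6:collider[open]; N2:fork[open]; N5:collider[blocks] ⇒ blocked
  5. N3 ← N2 → N6 ← N1 → N5 ← N4 — N2:fork[open]; N6:collider[open]; N1:fork[blocks]; N5:collider[blocks] ⇒ blocked
  6. N3 ← N2 → N5 ← N4 — N2:fork[open]; N5:collider[blocks] ⇒ blocked
All paths are blocked; N3 ⊥ N4 | {N1, N6} holds.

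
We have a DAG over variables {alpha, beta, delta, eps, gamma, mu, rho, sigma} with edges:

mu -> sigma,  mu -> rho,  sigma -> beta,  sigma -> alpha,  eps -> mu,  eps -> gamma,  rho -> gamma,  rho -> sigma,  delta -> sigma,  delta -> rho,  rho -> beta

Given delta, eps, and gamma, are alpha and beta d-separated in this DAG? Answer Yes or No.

We examine all 5 paths between alpha and beta:
Path 1: alpha ← sigma → beta
  sigma is a fork and sigma is not conditioned on — no node blocks this path, so it is active.
Path 2: alpha ← sigma ← delta → rho → beta
  delta is a fork here and delta is conditioned on, so the path is blocked at delta.
Path 3: alpha ← sigma ← mu ← eps → gamma ← rho → beta
  eps is a fork here and eps is conditioned on, so the path is blocked at eps.
Path 4: alpha ← sigma ← mu → rho → beta
  sigma is a chain and sigma is not conditioned on; mu is a fork and mu is not conditioned on; rho is a chain and rho is not conditioned on — no node blocks this path, so it is active.
Path 5: alpha ← sigma ← rho → beta
  sigma is a chain and sigma is not conditioned on; rho is a fork and rho is not conditioned on — no node blocks this path, so it is active.
Because an active path exists, alpha and beta are not d-separated.

No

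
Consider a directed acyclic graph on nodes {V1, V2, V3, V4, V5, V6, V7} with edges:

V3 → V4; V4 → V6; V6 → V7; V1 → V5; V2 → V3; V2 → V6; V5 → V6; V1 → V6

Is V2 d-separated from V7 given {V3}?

We examine all 2 paths between V2 and V7:
Path 1: V2 → V6 → V7
  V6 is a chain and V6 is not conditioned on — no node blocks this path, so it is active.
Path 2: V2 → V3 → V4 → V6 → V7
  V3 is a chain here and V3 is conditioned on, so the path is blocked at V3.
At least one path is unblocked, so d-separation fails.

No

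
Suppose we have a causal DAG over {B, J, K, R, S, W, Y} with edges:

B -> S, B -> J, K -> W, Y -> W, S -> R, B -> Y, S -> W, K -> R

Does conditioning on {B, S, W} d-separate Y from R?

No

4 paths connect Y and R; each must be blocked for d-separation to hold:
Path 1: Y ← B → S → W ← K → R
  B is a fork here and B is conditioned on, so the path is blocked at B.
Path 2: Y ← B → S → R
  B is a fork here and B is conditioned on, so the path is blocked at B.
Path 3: Y → W ← S → R
  S is a fork here and S is conditioned on, so the path is blocked at S.
Path 4: Y → W ← K → R
  W is a collider and W is conditioned on, which opens it; K is a fork and K is not conditioned on — no node blocks this path, so it is active.
At least one path is unblocked, so d-separation fails.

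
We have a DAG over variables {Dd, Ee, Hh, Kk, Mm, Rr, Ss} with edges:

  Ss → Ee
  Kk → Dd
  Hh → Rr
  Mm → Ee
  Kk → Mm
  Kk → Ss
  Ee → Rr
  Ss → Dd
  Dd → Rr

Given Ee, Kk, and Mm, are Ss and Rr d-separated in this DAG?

We examine all 6 paths between Ss and Rr:
  1. Ss ← Kk → Mm → Ee → Rr — Kk:fork[blocks]; Mm:chain[blocks]; Ee:chain[blocks] ⇒ blocked
  2. Ss ← Kk → Dd → Rr — Kk:fork[blocks]; Dd:chain[open] ⇒ blocked
  3. Ss → Ee ← Mm ← Kk → Dd → Rr — Ee:collider[open]; Mm:chain[blocks]; Kk:fork[blocks]; Dd:chain[open] ⇒ blocked
  4. Ss → Ee → Rr — Ee:chain[blocks] ⇒ blocked
  5. Ss → Dd ← Kk → Mm → Ee → Rr — Dd:collider[blocks]; Kk:fork[blocks]; Mm:chain[blocks]; Ee:chain[blocks] ⇒ blocked
  6. Ss → Dd → Rr — Dd:chain[open] ⇒ active
Since the path Ss → Dd → Rr is active, Ss and Rr are not d-separated given {Ee, Kk, Mm}.

No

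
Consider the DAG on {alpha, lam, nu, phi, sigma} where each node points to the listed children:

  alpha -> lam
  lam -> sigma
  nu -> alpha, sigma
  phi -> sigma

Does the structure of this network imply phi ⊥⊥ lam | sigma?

No

We examine all 2 paths between phi and lam:
Path 1: phi → sigma ← lam
  sigma is a collider and sigma is conditioned on, which opens it — no node blocks this path, so it is active.
Path 2: phi → sigma ← nu → alpha → lam
  sigma is a collider and sigma is conditioned on, which opens it; nu is a fork and nu is not conditioned on; alpha is a chain and alpha is not conditioned on — no node blocks this path, so it is active.
Because an active path exists, phi and lam are not d-separated.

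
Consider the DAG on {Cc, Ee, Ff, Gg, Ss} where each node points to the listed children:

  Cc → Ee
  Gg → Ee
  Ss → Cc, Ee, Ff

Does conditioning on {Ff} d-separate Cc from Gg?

Yes — Cc and Gg are d-separated given {Ff}.

There are 2 undirected paths between Cc and Gg; checking each against the conditioning set {Ff}:
Path 1: Cc → Ee ← Gg
  Ee is a collider here and neither Ee nor any of its descendants is conditioned on, so the collider stays closed — the path is blocked at Ee.
Path 2: Cc ← Ss → Ee ← Gg
  Ee is a collider here and neither Ee nor any of its descendants is conditioned on, so the collider stays closed — the path is blocked at Ee.
Every path is blocked, so Cc and Gg are d-separated given {Ff}.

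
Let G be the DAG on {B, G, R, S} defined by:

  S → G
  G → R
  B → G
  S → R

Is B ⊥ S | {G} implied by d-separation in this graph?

We examine all 2 paths between B and S:
  1. B → G ← S — G:collider[open] ⇒ active
  2. B → G → R ← S — G:chain[blocks]; R:collider[blocks] ⇒ blocked
At least one path is unblocked, so d-separation fails.

No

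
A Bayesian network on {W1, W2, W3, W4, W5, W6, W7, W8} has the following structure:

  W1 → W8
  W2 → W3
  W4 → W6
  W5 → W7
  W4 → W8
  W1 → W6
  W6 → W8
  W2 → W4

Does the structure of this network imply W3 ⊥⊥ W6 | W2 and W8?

3 paths connect W3 and W6; each must be blocked for d-separation to hold:
Path 1: W3 ← W2 → W4 → W6
  W2 is a fork here and W2 is conditioned on, so the path is blocked at W2.
Path 2: W3 ← W2 → W4 → W8 ← W6
  W2 is a fork here and W2 is conditioned on, so the path is blocked at W2.
Path 3: W3 ← W2 → W4 → W8 ← W1 → W6
  W2 is a fork here and W2 is conditioned on, so the path is blocked at W2.
All paths are blocked; W3 ⊥ W6 | {W2, W8} holds.

Yes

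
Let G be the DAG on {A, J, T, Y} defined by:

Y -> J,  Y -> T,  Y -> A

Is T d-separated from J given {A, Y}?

Yes

The only undirected path from T to J is:
Path 1: T ← Y → J
  Y is a fork here and Y is conditioned on, so the path is blocked at Y.
Since every path is blocked, d-separation holds.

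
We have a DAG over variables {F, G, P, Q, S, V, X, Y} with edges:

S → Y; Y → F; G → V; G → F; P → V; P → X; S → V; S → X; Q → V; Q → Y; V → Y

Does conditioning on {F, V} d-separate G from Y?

We examine all 5 paths between G and Y:
Path 1: G → V → Y
  V is a chain here and V is conditioned on, so the path is blocked at V.
Path 2: G → V ← Q → Y
  V is a collider and V is conditioned on, which opens it; Q is a fork and Q is not conditioned on — no node blocks this path, so it is active.
Path 3: G → V ← P → X ← S → Y
  X is a collider here and neither X nor any of its descendants is conditioned on, so the collider stays closed — the path is blocked at X.
Path 4: G → V ← S → Y
  V is a collider and V is conditioned on, which opens it; S is a fork and S is not conditioned on — no node blocks this path, so it is active.
Path 5: G → F ← Y
  F is a collider and F is conditioned on, which opens it — no node blocks this path, so it is active.
Since the path G → V ← Q → Y is active, G and Y are not d-separated given {F, V}.

No — G and Y are not d-separated given {F, V}.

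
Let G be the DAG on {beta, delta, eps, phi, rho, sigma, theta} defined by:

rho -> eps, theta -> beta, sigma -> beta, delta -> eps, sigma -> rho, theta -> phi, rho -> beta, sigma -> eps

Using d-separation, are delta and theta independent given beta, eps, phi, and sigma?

Enumerating the 4 paths from delta to theta and testing each for blocking by {beta, eps, phi, sigma}:
Path 1: delta → eps ← sigma → beta ← theta
  sigma is a fork here and sigma is conditioned on, so the path is blocked at sigma.
Path 2: delta → eps ← sigma → rho → beta ← theta
  sigma is a fork here and sigma is conditioned on, so the path is blocked at sigma.
Path 3: delta → eps ← rho → beta ← theta
  eps is a collider and eps is conditioned on, which opens it; rho is a fork and rho is not conditioned on; beta is a collider and beta is conditioned on, which opens it — no node blocks this path, so it is active.
Path 4: delta → eps ← rho ← sigma → beta ← theta
  sigma is a fork here and sigma is conditioned on, so the path is blocked at sigma.
Because an active path exists, delta and theta are not d-separated.

No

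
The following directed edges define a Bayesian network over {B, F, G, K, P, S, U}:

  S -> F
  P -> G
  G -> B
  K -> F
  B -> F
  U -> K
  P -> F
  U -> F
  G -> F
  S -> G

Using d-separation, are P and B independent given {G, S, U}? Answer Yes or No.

Yes — P and B are d-separated given {G, S, U}.

6 paths connect P and B; each must be blocked for d-separation to hold:
  1. P → G ← S → F ← B — G:collider[open]; S:fork[blocks]; F:collider[blocks] ⇒ blocked
  2. P → G → B — G:chain[blocks] ⇒ blocked
  3. P → G → F ← B — G:chain[blocks]; F:collider[blocks] ⇒ blocked
  4. P → F ← S → G → B — F:collider[blocks]; S:fork[blocks]; G:chain[blocks] ⇒ blocked
  5. P → F ← B — F:collider[blocks] ⇒ blocked
  6. P → F ← G → B — F:collider[blocks]; G:fork[blocks] ⇒ blocked
All paths are blocked; P ⊥ B | {G, S, U} holds.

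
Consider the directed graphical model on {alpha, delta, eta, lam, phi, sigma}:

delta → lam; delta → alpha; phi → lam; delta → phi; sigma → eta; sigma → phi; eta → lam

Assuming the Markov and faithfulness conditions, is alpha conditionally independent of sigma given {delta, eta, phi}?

4 paths connect alpha and sigma; each must be blocked for d-separation to hold:
Path 1: alpha ← delta → phi → lam ← eta ← sigma
  delta is a fork here and delta is conditioned on, so the path is blocked at delta.
Path 2: alpha ← delta → phi ← sigma
  delta is a fork here and delta is conditioned on, so the path is blocked at delta.
Path 3: alpha ← delta → lam ← phi ← sigma
  delta is a fork here and delta is conditioned on, so the path is blocked at delta.
Path 4: alpha ← delta → lam ← eta ← sigma
  delta is a fork here and delta is conditioned on, so the path is blocked at delta.
Every path is blocked, so alpha and sigma are d-separated given {delta, eta, phi}.

Yes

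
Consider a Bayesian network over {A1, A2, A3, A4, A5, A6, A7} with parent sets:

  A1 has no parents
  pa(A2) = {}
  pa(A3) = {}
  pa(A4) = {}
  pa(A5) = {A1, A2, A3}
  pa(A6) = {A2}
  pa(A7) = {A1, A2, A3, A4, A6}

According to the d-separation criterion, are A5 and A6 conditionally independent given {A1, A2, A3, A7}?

Yes

There are 6 undirected paths between A5 and A6; checking each against the conditioning set {A1, A2, A3, A7}:
Path 1: A5 ← A1 → A7 ← A2 → A6
  A1 is a fork here and A1 is conditioned on, so the path is blocked at A1.
Path 2: A5 ← A1 → A7 ← A6
  A1 is a fork here and A1 is conditioned on, so the path is blocked at A1.
Path 3: A5 ← A3 → A7 ← A2 → A6
  A3 is a fork here and A3 is conditioned on, so the path is blocked at A3.
Path 4: A5 ← A3 → A7 ← A6
  A3 is a fork here and A3 is conditioned on, so the path is blocked at A3.
Path 5: A5 ← A2 → A7 ← A6
  A2 is a fork here and A2 is conditioned on, so the path is blocked at A2.
Path 6: A5 ← A2 → A6
  A2 is a fork here and A2 is conditioned on, so the path is blocked at A2.
Since every path is blocked, d-separation holds.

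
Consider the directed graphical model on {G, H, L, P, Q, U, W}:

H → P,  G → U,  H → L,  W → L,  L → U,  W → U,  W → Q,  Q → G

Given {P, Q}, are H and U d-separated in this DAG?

No — H and U are not d-separated given {P, Q}.

Enumerating the 3 paths from H to U and testing each for blocking by {P, Q}:
Path 1: H → L ← W → Q → G → U
  L is a collider here and neither L nor any of its descendants is conditioned on, so the collider stays closed — the path is blocked at L.
Path 2: H → L ← W → U
  L is a collider here and neither L nor any of its descendants is conditioned on, so the collider stays closed — the path is blocked at L.
Path 3: H → L → U
  L is a chain and L is not conditioned on — no node blocks this path, so it is active.
At least one path is unblocked, so d-separation fails.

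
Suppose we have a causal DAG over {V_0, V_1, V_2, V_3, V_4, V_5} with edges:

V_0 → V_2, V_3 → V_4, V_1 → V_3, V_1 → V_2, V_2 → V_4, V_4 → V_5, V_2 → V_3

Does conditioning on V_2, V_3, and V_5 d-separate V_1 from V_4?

Yes — V_1 and V_4 are d-separated given {V_2, V_3, V_5}.

We examine all 4 paths between V_1 and V_4:
Path 1: V_1 → V_3 ← V_2 → V_4
  V_2 is a fork here and V_2 is conditioned on, so the path is blocked at V_2.
Path 2: V_1 → V_3 → V_4
  V_3 is a chain here and V_3 is conditioned on, so the path is blocked at V_3.
Path 3: V_1 → V_2 → V_3 → V_4
  V_2 is a chain here and V_2 is conditioned on, so the path is blocked at V_2.
Path 4: V_1 → V_2 → V_4
  V_2 is a chain here and V_2 is conditioned on, so the path is blocked at V_2.
Since every path is blocked, d-separation holds.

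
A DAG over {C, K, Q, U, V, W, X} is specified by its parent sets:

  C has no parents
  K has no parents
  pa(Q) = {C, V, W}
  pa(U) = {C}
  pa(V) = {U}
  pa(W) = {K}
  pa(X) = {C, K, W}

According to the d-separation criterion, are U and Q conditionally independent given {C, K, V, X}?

We examine all 4 paths between U and Q:
  1. U ← C → Q — C:fork[blocks] ⇒ blocked
  2. U ← C → X ← K → W → Q — C:fork[blocks]; X:collider[open]; K:fork[blocks]; W:chain[open] ⇒ blocked
  3. U ← C → X ← W → Q — C:fork[blocks]; X:collider[open]; W:fork[open] ⇒ blocked
  4. U → V → Q — V:chain[blocks] ⇒ blocked
Every path is blocked, so U and Q are d-separated given {C, K, V, X}.

Yes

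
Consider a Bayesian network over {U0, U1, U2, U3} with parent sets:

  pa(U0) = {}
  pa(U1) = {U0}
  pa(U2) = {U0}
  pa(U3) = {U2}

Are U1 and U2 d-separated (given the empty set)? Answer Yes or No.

The only undirected path from U1 to U2 is:
  1. U1 ← U0 → U2 — U0:fork[open] ⇒ active
At least one path is unblocked, so d-separation fails.

No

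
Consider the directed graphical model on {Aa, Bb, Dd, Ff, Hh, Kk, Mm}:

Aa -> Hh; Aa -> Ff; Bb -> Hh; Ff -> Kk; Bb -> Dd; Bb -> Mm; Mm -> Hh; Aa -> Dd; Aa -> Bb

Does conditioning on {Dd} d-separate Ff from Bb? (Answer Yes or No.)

We examine all 4 paths between Ff and Bb:
Path 1: Ff ← Aa → Dd ← Bb
  Aa is a fork and Aa is not conditioned on; Dd is a collider and Dd is conditioned on, which opens it — no node blocks this path, so it is active.
Path 2: Ff ← Aa → Bb
  Aa is a fork and Aa is not conditioned on — no node blocks this path, so it is active.
Path 3: Ff ← Aa → Hh ← Bb
  Hh is a collider here and neither Hh nor any of its descendants is conditioned on, so the collider stays closed — the path is blocked at Hh.
Path 4: Ff ← Aa → Hh ← Mm ← Bb
  Hh is a collider here and neither Hh nor any of its descendants is conditioned on, so the collider stays closed — the path is blocked at Hh.
Since the path Ff ← Aa → Dd ← Bb is active, Ff and Bb are not d-separated given {Dd}.

No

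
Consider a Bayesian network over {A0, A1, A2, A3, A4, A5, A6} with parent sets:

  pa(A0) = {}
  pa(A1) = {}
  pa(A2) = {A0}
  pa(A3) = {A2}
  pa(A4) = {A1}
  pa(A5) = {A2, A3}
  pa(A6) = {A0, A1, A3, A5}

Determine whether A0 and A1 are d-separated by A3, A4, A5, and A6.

Enumerating the 5 paths from A0 to A1 and testing each for blocking by {A3, A4, A5, A6}:
Path 1: A0 → A2 → A5 → A6 ← A1
  A5 is a chain here and A5 is conditioned on, so the path is blocked at A5.
Path 2: A0 → A2 → A5 ← A3 → A6 ← A1
  A3 is a fork here and A3 is conditioned on, so the path is blocked at A3.
Path 3: A0 → A2 → A3 → A5 → A6 ← A1
  A3 is a chain here and A3 is conditioned on, so the path is blocked at A3.
Path 4: A0 → A2 → A3 → A6 ← A1
  A3 is a chain here and A3 is conditioned on, so the path is blocked at A3.
Path 5: A0 → A6 ← A1
  A6 is a collider and A6 is conditioned on, which opens it — no node blocks this path, so it is active.
Because an active path exists, A0 and A1 are not d-separated.

No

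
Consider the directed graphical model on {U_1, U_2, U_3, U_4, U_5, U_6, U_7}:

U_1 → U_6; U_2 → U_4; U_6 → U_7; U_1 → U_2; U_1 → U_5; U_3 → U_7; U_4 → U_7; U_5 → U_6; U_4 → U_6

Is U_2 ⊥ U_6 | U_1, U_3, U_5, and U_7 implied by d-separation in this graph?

There are 4 undirected paths between U_2 and U_6; checking each against the conditioning set {U_1, U_3, U_5, U_7}:
  1. U_2 → U_4 → U_6 — U_4:chain[open] ⇒ active
  2. U_2 → U_4 → U_7 ← U_6 — U_4:chain[open]; U_7:collider[open] ⇒ active
  3. U_2 ← U_1 → U_5 → U_6 — U_1:fork[blocks]; U_5:chain[blocks] ⇒ blocked
  4. U_2 ← U_1 → U_6 — U_1:fork[blocks] ⇒ blocked
At least one path is unblocked, so d-separation fails.

No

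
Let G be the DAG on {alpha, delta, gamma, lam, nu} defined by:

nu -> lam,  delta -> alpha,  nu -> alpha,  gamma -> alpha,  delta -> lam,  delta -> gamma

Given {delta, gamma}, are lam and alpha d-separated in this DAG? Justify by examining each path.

3 paths connect lam and alpha; each must be blocked for d-separation to hold:
  1. lam ← delta → gamma → alpha — delta:fork[blocks]; gamma:chain[blocks] ⇒ blocked
  2. lam ← delta → alpha — delta:fork[blocks] ⇒ blocked
  3. lam ← nu → alpha — nu:fork[open] ⇒ active
Because an active path exists, lam and alpha are not d-separated.

No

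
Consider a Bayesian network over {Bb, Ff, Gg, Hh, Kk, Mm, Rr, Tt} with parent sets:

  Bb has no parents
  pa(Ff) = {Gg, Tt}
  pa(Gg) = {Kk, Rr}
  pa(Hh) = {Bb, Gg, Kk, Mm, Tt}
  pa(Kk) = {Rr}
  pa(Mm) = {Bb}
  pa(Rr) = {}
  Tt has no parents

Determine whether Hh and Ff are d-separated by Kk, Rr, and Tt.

We examine all 4 paths between Hh and Ff:
Path 1: Hh ← Gg → Ff
  Gg is a fork and Gg is not conditioned on — no node blocks this path, so it is active.
Path 2: Hh ← Kk ← Rr → Gg → Ff
  Kk is a chain here and Kk is conditioned on, so the path is blocked at Kk.
Path 3: Hh ← Kk → Gg → Ff
  Kk is a fork here and Kk is conditioned on, so the path is blocked at Kk.
Path 4: Hh ← Tt → Ff
  Tt is a fork here and Tt is conditioned on, so the path is blocked at Tt.
Because an active path exists, Hh and Ff are not d-separated.

No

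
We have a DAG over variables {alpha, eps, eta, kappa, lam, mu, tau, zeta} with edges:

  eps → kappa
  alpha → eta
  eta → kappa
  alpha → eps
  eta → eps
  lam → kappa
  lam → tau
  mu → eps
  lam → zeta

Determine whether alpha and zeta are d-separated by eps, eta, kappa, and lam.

Yes

We examine all 4 paths between alpha and zeta:
Path 1: alpha → eta → kappa ← lam → zeta
  eta is a chain here and eta is conditioned on, so the path is blocked at eta.
Path 2: alpha → eta → eps → kappa ← lam → zeta
  eta is a chain here and eta is conditioned on, so the path is blocked at eta.
Path 3: alpha → eps → kappa ← lam → zeta
  eps is a chain here and eps is conditioned on, so the path is blocked at eps.
Path 4: alpha → eps ← eta → kappa ← lam → zeta
  eta is a fork here and eta is conditioned on, so the path is blocked at eta.
All paths are blocked; alpha ⊥ zeta | {eps, eta, kappa, lam} holds.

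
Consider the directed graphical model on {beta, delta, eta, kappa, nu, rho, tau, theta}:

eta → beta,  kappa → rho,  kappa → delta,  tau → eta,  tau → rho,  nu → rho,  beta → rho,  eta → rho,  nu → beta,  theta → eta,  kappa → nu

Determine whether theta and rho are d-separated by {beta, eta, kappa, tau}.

There are 5 undirected paths between theta and rho; checking each against the conditioning set {beta, eta, kappa, tau}:
  1. theta → eta ← tau → rho — eta:collider[open]; tau:fork[blocks] ⇒ blocked
  2. theta → eta → beta ← nu ← kappa → rho — eta:chain[blocks]; beta:collider[open]; nu:chain[open]; kappa:fork[blocks] ⇒ blocked
  3. theta → eta → beta ← nu → rho — eta:chain[blocks]; beta:collider[open]; nu:fork[open] ⇒ blocked
  4. theta → eta → beta → rho — eta:chain[blocks]; beta:chain[blocks] ⇒ blocked
  5. theta → eta → rho — eta:chain[blocks] ⇒ blocked
Every path is blocked, so theta and rho are d-separated given {beta, eta, kappa, tau}.

Yes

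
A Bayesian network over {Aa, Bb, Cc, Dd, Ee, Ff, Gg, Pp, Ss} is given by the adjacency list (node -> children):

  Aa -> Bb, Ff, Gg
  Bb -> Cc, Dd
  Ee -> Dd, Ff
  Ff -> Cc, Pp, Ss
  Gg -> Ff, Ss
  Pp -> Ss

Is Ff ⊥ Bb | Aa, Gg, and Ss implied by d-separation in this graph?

We examine all 6 paths between Ff and Bb:
Path 1: Ff ← Ee → Dd ← Bb
  Dd is a collider here and neither Dd nor any of its descendants is conditioned on, so the collider stays closed — the path is blocked at Dd.
Path 2: Ff → Pp → Ss ← Gg ← Aa → Bb
  Gg is a chain here and Gg is conditioned on, so the path is blocked at Gg.
Path 3: Ff ← Aa → Bb
  Aa is a fork here and Aa is conditioned on, so the path is blocked at Aa.
Path 4: Ff → Cc ← Bb
  Cc is a collider here and neither Cc nor any of its descendants is conditioned on, so the collider stays closed — the path is blocked at Cc.
Path 5: Ff ← Gg ← Aa → Bb
  Gg is a chain here and Gg is conditioned on, so the path is blocked at Gg.
Path 6: Ff → Ss ← Gg ← Aa → Bb
  Gg is a chain here and Gg is conditioned on, so the path is blocked at Gg.
Since every path is blocked, d-separation holds.

Yes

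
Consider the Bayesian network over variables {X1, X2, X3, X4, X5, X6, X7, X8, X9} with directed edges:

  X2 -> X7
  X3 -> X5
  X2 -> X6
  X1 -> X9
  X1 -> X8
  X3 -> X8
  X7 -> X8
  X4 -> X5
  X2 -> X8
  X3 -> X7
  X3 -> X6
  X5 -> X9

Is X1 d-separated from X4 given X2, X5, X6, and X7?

Yes

There are 6 undirected paths between X1 and X4; checking each against the conditioning set {X2, X5, X6, X7}:
  1. X1 → X9 ← X5 ← X4 — X9:collider[blocks]; X5:chain[blocks] ⇒ blocked
  2. X1 → X8 ← X2 → X6 ← X3 → X5 ← X4 — X8:collider[blocks]; X2:fork[blocks]; X6:collider[open]; X3:fork[open]; X5:collider[open] ⇒ blocked
  3. X1 → X8 ← X2 → X7 ← X3 → X5 ← X4 — X8:collider[blocks]; X2:fork[blocks]; X7:collider[open]; X3:fork[open]; X5:collider[open] ⇒ blocked
  4. X1 → X8 ← X3 → X5 ← X4 — X8:collider[blocks]; X3:fork[open]; X5:collider[open] ⇒ blocked
  5. X1 → X8 ← X7 ← X2 → X6 ← X3 → X5 ← X4 — X8:collider[blocks]; X7:chain[blocks]; X2:fork[blocks]; X6:collider[open]; X3:fork[open]; X5:collider[open] ⇒ blocked
  6. X1 → X8 ← X7 ← X3 → X5 ← X4 — X8:collider[blocks]; X7:chain[blocks]; X3:fork[open]; X5:collider[open] ⇒ blocked
All paths are blocked; X1 ⊥ X4 | {X2, X5, X6, X7} holds.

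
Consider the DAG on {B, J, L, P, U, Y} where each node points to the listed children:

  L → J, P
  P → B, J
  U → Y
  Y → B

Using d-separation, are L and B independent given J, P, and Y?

There are 2 undirected paths between L and B; checking each against the conditioning set {J, P, Y}:
Path 1: L → J ← P → B
  P is a fork here and P is conditioned on, so the path is blocked at P.
Path 2: L → P → B
  P is a chain here and P is conditioned on, so the path is blocked at P.
All paths are blocked; L ⊥ B | {J, P, Y} holds.

Yes — L and B are d-separated given {J, P, Y}.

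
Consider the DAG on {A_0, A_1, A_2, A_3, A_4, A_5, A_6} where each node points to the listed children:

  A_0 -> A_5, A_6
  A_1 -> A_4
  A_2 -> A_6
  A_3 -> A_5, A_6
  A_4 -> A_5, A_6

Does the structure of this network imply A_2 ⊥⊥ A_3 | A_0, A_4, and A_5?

We examine all 3 paths between A_2 and A_3:
Path 1: A_2 → A_6 ← A_3
  A_6 is a collider here and neither A_6 nor any of its descendants is conditioned on, so the collider stays closed — the path is blocked at A_6.
Path 2: A_2 → A_6 ← A_4 → A_5 ← A_3
  A_6 is a collider here and neither A_6 nor any of its descendants is conditioned on, so the collider stays closed — the path is blocked at A_6.
Path 3: A_2 → A_6 ← A_0 → A_5 ← A_3
  A_6 is a collider here and neither A_6 nor any of its descendants is conditioned on, so the collider stays closed — the path is blocked at A_6.
Every path is blocked, so A_2 and A_3 are d-separated given {A_0, A_4, A_5}.

Yes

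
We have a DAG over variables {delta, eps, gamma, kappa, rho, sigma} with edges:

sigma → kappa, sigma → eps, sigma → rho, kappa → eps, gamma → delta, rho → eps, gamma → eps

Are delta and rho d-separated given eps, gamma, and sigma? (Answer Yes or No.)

We examine all 3 paths between delta and rho:
Path 1: delta ← gamma → eps ← sigma → rho
  gamma is a fork here and gamma is conditioned on, so the path is blocked at gamma.
Path 2: delta ← gamma → eps ← rho
  gamma is a fork here and gamma is conditioned on, so the path is blocked at gamma.
Path 3: delta ← gamma → eps ← kappa ← sigma → rho
  gamma is a fork here and gamma is conditioned on, so the path is blocked at gamma.
Every path is blocked, so delta and rho are d-separated given {eps, gamma, sigma}.

Yes — delta and rho are d-separated given {eps, gamma, sigma}.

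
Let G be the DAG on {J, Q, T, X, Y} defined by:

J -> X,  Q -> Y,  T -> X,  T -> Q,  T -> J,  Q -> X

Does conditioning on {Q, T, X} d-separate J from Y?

Yes

We examine all 4 paths between J and Y:
Path 1: J ← T → X ← Q → Y
  T is a fork here and T is conditioned on, so the path is blocked at T.
Path 2: J ← T → Q → Y
  T is a fork here and T is conditioned on, so the path is blocked at T.
Path 3: J → X ← T → Q → Y
  T is a fork here and T is conditioned on, so the path is blocked at T.
Path 4: J → X ← Q → Y
  Q is a fork here and Q is conditioned on, so the path is blocked at Q.
Every path is blocked, so J and Y are d-separated given {Q, T, X}.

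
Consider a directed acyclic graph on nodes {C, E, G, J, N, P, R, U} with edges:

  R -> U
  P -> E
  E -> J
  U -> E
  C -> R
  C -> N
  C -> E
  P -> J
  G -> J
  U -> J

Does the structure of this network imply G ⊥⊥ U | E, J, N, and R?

No

Enumerating the 5 paths from G to U and testing each for blocking by {E, J, N, R}:
Path 1: G → J ← U
  J is a collider and J is conditioned on, which opens it — no node blocks this path, so it is active.
Path 2: G → J ← E ← U
  E is a chain here and E is conditioned on, so the path is blocked at E.
Path 3: G → J ← E ← C → R → U
  E is a chain here and E is conditioned on, so the path is blocked at E.
Path 4: G → J ← P → E ← U
  J is a collider and J is conditioned on, which opens it; P is a fork and P is not conditioned on; E is a collider and E is conditioned on, which opens it — no node blocks this path, so it is active.
Path 5: G → J ← P → E ← C → R → U
  R is a chain here and R is conditioned on, so the path is blocked at R.
Since the path G → J ← U is active, G and U are not d-separated given {E, J, N, R}.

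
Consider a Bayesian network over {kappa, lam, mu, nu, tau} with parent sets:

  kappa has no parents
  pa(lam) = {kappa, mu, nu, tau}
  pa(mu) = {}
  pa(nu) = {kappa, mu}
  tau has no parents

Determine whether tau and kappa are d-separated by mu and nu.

Yes — tau and kappa are d-separated given {mu, nu}.

3 paths connect tau and kappa; each must be blocked for d-separation to hold:
  1. tau → lam ← kappa — lam:collider[blocks] ⇒ blocked
  2. tau → lam ← mu → nu ← kappa — lam:collider[blocks]; mu:fork[blocks]; nu:collider[open] ⇒ blocked
  3. tau → lam ← nu ← kappa — lam:collider[blocks]; nu:chain[blocks] ⇒ blocked
All paths are blocked; tau ⊥ kappa | {mu, nu} holds.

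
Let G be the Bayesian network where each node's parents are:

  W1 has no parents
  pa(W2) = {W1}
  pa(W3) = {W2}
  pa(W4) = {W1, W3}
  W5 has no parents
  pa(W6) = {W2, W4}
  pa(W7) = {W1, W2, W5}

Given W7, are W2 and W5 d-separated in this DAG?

4 paths connect W2 and W5; each must be blocked for d-separation to hold:
Path 1: W2 ← W1 → W7 ← W5
  W1 is a fork and W1 is not conditioned on; W7 is a collider and W7 is conditioned on, which opens it — no node blocks this path, so it is active.
Path 2: W2 → W6 ← W4 ← W1 → W7 ← W5
  W6 is a collider here and neither W6 nor any of its descendants is conditioned on, so the collider stays closed — the path is blocked at W6.
Path 3: W2 → W7 ← W5
  W7 is a collider and W7 is conditioned on, which opens it — no node blocks this path, so it is active.
Path 4: W2 → W3 → W4 ← W1 → W7 ← W5
  W4 is a collider here and neither W4 nor any of its descendants is conditioned on, so the collider stays closed — the path is blocked at W4.
At least one path is unblocked, so d-separation fails.

No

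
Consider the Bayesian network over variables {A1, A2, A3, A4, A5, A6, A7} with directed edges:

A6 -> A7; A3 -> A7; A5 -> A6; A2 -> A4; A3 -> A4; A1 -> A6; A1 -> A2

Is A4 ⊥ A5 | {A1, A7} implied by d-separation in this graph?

Enumerating the 2 paths from A4 to A5 and testing each for blocking by {A1, A7}:
Path 1: A4 ← A3 → A7 ← A6 ← A5
  A3 is a fork and A3 is not conditioned on; A7 is a collider and A7 is conditioned on, which opens it; A6 is a chain and A6 is not conditioned on — no node blocks this path, so it is active.
Path 2: A4 ← A2 ← A1 → A6 ← A5
  A1 is a fork here and A1 is conditioned on, so the path is blocked at A1.
Because an active path exists, A4 and A5 are not d-separated.

No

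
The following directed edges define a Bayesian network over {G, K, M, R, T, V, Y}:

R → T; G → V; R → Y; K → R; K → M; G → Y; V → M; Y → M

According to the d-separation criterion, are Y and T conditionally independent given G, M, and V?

3 paths connect Y and T; each must be blocked for d-separation to hold:
  1. Y ← G → V → M ← K → R → T — G:fork[blocks]; V:chain[blocks]; M:collider[open]; K:fork[open]; R:chain[open] ⇒ blocked
  2. Y ← R → T — R:fork[open] ⇒ active
  3. Y → M ← K → R → T — M:collider[open]; K:fork[open]; R:chain[open] ⇒ active
Because an active path exists, Y and T are not d-separated.

No — Y and T are not d-separated given {G, M, V}.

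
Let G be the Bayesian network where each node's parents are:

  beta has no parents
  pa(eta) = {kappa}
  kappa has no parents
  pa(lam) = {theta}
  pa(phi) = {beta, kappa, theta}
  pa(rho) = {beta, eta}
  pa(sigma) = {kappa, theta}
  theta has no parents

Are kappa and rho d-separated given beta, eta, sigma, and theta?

We examine all 3 paths between kappa and rho:
Path 1: kappa → phi ← beta → rho
  phi is a collider here and neither phi nor any of its descendants is conditioned on, so the collider stays closed — the path is blocked at phi.
Path 2: kappa → eta → rho
  eta is a chain here and eta is conditioned on, so the path is blocked at eta.
Path 3: kappa → sigma ← theta → phi ← beta → rho
  theta is a fork here and theta is conditioned on, so the path is blocked at theta.
Since every path is blocked, d-separation holds.

Yes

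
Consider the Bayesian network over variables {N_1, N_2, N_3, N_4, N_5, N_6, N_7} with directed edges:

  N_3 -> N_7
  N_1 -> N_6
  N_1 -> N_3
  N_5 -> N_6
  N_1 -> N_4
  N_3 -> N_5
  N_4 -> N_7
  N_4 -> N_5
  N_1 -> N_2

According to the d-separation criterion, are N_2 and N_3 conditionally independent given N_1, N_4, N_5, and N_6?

Yes

We examine all 5 paths between N_2 and N_3:
Path 1: N_2 ← N_1 → N_3
  N_1 is a fork here and N_1 is conditioned on, so the path is blocked at N_1.
Path 2: N_2 ← N_1 → N_6 ← N_5 ← N_3
  N_1 is a fork here and N_1 is conditioned on, so the path is blocked at N_1.
Path 3: N_2 ← N_1 → N_6 ← N_5 ← N_4 → N_7 ← N_3
  N_1 is a fork here and N_1 is conditioned on, so the path is blocked at N_1.
Path 4: N_2 ← N_1 → N_4 → N_5 ← N_3
  N_1 is a fork here and N_1 is conditioned on, so the path is blocked at N_1.
Path 5: N_2 ← N_1 → N_4 → N_7 ← N_3
  N_1 is a fork here and N_1 is conditioned on, so the path is blocked at N_1.
All paths are blocked; N_2 ⊥ N_3 | {N_1, N_4, N_5, N_6} holds.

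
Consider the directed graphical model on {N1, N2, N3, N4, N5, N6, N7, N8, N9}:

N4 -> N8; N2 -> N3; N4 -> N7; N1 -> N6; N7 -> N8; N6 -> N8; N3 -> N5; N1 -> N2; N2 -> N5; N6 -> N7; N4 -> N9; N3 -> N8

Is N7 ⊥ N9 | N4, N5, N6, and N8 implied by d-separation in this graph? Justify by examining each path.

Yes

We examine all 5 paths between N7 and N9:
Path 1: N7 ← N4 → N9
  N4 is a fork here and N4 is conditioned on, so the path is blocked at N4.
Path 2: N7 → N8 ← N4 → N9
  N4 is a fork here and N4 is conditioned on, so the path is blocked at N4.
Path 3: N7 ← N6 ← N1 → N2 → N5 ← N3 → N8 ← N4 → N9
  N6 is a chain here and N6 is conditioned on, so the path is blocked at N6.
Path 4: N7 ← N6 ← N1 → N2 → N3 → N8 ← N4 → N9
  N6 is a chain here and N6 is conditioned on, so the path is blocked at N6.
Path 5: N7 ← N6 → N8 ← N4 → N9
  N6 is a fork here and N6 is conditioned on, so the path is blocked at N6.
All paths are blocked; N7 ⊥ N9 | {N4, N5, N6, N8} holds.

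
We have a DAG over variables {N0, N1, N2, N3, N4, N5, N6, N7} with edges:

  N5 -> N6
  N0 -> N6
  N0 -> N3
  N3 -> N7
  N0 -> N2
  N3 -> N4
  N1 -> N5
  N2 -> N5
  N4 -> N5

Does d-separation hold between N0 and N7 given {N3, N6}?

Yes

We examine all 3 paths between N0 and N7:
  1. N0 → N6 ← N5 ← N4 ← N3 → N7 — N6:collider[open]; N5:chain[open]; N4:chain[open]; N3:fork[blocks] ⇒ blocked
  2. N0 → N3 → N7 — N3:chain[blocks] ⇒ blocked
  3. N0 → N2 → N5 ← N4 ← N3 → N7 — N2:chain[open]; N5:collider[open]; N4:chain[open]; N3:fork[blocks] ⇒ blocked
Every path is blocked, so N0 and N7 are d-separated given {N3, N6}.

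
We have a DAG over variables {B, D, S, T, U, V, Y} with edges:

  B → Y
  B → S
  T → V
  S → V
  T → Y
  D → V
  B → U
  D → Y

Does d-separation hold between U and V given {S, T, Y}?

No — U and V are not d-separated given {S, T, Y}.

Enumerating the 3 paths from U to V and testing each for blocking by {S, T, Y}:
Path 1: U ← B → S → V
  S is a chain here and S is conditioned on, so the path is blocked at S.
Path 2: U ← B → Y ← T → V
  T is a fork here and T is conditioned on, so the path is blocked at T.
Path 3: U ← B → Y ← D → V
  B is a fork and B is not conditioned on; Y is a collider and Y is conditioned on, which opens it; D is a fork and D is not conditioned on — no node blocks this path, so it is active.
Because an active path exists, U and V are not d-separated.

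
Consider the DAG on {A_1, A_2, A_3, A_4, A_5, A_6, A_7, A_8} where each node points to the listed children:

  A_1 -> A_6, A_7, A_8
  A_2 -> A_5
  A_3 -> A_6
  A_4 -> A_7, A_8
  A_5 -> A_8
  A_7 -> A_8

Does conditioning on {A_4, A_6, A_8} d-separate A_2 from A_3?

We examine all 3 paths between A_2 and A_3:
Path 1: A_2 → A_5 → A_8 ← A_7 ← A_1 → A_6 ← A_3
  A_5 is a chain and A_5 is not conditioned on; A_8 is a collider and A_8 is conditioned on, which opens it; A_7 is a chain and A_7 is not conditioned on; A_1 is a fork and A_1 is not conditioned on; A_6 is a collider and A_6 is conditioned on, which opens it — no node blocks this path, so it is active.
Path 2: A_2 → A_5 → A_8 ← A_1 → A_6 ← A_3
  A_5 is a chain and A_5 is not conditioned on; A_8 is a collider and A_8 is conditioned on, which opens it; A_1 is a fork and A_1 is not conditioned on; A_6 is a collider and A_6 is conditioned on, which opens it — no node blocks this path, so it is active.
Path 3: A_2 → A_5 → A_8 ← A_4 → A_7 ← A_1 → A_6 ← A_3
  A_4 is a fork here and A_4 is conditioned on, so the path is blocked at A_4.
At least one path is unblocked, so d-separation fails.

No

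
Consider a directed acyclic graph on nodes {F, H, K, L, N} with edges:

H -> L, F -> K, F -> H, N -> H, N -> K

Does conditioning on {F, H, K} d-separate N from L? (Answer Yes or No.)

Enumerating the 2 paths from N to L and testing each for blocking by {F, H, K}:
Path 1: N → K ← F → H → L
  F is a fork here and F is conditioned on, so the path is blocked at F.
Path 2: N → H → L
  H is a chain here and H is conditioned on, so the path is blocked at H.
Since every path is blocked, d-separation holds.

Yes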